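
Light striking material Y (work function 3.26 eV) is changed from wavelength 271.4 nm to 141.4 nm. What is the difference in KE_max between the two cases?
4.2000 eV

Using Einstein's equation: KE_max = hc/λ - φ

For λ₁ = 271.4 nm:
KE₁ = hc/λ₁ - φ = 4.5683 - 3.26 = 1.3083 eV

For λ₂ = 141.4 nm:
KE₂ = hc/λ₂ - φ = 8.7683 - 3.26 = 5.5083 eV

Change in KE:
ΔKE = KE₂ - KE₁ = 5.5083 - 1.3083 = 4.2000 eV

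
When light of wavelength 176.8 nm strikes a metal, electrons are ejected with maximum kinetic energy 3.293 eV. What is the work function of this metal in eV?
3.72 eV

From Einstein's photoelectric equation: KE_max = hf - φ = hc/λ - φ

Rearranging for φ:
φ = hc/λ - KE_max

Calculate photon energy:
E_photon = hc/λ = 7.0127 eV

Therefore:
φ = 7.0127 - 3.293 = 3.72 eV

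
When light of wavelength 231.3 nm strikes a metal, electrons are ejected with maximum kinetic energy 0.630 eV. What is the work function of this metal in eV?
4.73 eV

From Einstein's photoelectric equation: KE_max = hf - φ = hc/λ - φ

Rearranging for φ:
φ = hc/λ - KE_max

Calculate photon energy:
E_photon = hc/λ = 5.3603 eV

Therefore:
φ = 5.3603 - 0.630 = 4.73 eV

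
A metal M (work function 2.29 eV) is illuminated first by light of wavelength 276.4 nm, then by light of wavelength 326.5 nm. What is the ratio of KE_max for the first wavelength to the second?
1.4566

Using Einstein's equation: KE_max = hc/λ - φ

For λ₁ = 276.4 nm:
E₁ = hc/λ₁ = 4.4857 eV
KE₁ = E₁ - φ = 4.4857 - 2.29 = 2.1957 eV

For λ₂ = 326.5 nm:
E₂ = hc/λ₂ = 3.7974 eV
KE₂ = E₂ - φ = 3.7974 - 2.29 = 1.5074 eV

Ratio: KE₁/KE₂ = 2.1957/1.5074 = 1.4566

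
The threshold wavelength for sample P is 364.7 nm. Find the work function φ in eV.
3.40 eV

At the threshold wavelength, photon energy equals work function:
φ = hc/λ₀

Calculating:
φ = (6.626×10⁻³⁴ J·s)(3×10⁸ m/s) / (364.7×10⁻⁹ m)
φ = 3.40 eV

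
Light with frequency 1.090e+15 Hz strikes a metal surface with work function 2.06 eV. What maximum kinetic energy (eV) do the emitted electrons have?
2.4479 eV

Using Einstein's photoelectric equation: KE_max = hf - φ

First, calculate the photon energy:
E_photon = hf = (6.626×10⁻³⁴ J·s)(1.090e+15 Hz)
E_photon = 4.5079 eV

Then, the maximum kinetic energy:
KE_max = E_photon - φ = 4.5079 eV - 2.06 eV = 2.4479 eV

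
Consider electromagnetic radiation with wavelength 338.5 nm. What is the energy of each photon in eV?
3.6628 eV

Using E = hf = hc/λ:

E = hc/λ = (6.626×10⁻³⁴ J·s)(3×10⁸ m/s) / (338.5×10⁻⁹ m)
E = 3.6628 eV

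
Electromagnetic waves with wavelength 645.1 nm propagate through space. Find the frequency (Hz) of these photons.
4.6472e+14 Hz

Using the wave equation: c = fλ

Solving for frequency:
f = c/λ = (3×10⁸ m/s) / (645.1×10⁻⁹ m)
f = 4.6472e+14 Hz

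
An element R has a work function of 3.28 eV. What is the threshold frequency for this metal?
7.9310e+14 Hz

The threshold frequency is when the photon energy equals the work function:
hf₀ = φ

Solving for f₀:
f₀ = φ/h = (3.28 eV × 1.602×10⁻¹⁹ J/eV) / (6.626×10⁻³⁴ J·s)
f₀ = 7.9310e+14 Hz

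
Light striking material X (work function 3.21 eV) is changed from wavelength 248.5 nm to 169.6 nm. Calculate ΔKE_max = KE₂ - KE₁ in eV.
2.3211 eV

Using Einstein's equation: KE_max = hc/λ - φ

For λ₁ = 248.5 nm:
KE₁ = hc/λ₁ - φ = 4.9893 - 3.21 = 1.7793 eV

For λ₂ = 169.6 nm:
KE₂ = hc/λ₂ - φ = 7.3104 - 3.21 = 4.1004 eV

Change in KE:
ΔKE = KE₂ - KE₁ = 4.1004 - 1.7793 = 2.3211 eV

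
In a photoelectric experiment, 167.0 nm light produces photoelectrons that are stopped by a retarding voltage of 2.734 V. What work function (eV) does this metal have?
4.69 eV

The stopping potential gives the maximum kinetic energy: KE_max = eV_s = 2.734 eV

From Einstein's photoelectric equation: KE_max = hc/λ - φ
Rearranging: φ = hc/λ - KE_max

Calculate photon energy:
E_photon = hc/λ = (6.626×10⁻³⁴ J·s)(3×10⁸ m/s) / (167.0×10⁻⁹ m) = 7.4242 eV

Therefore:
φ = 7.4242 - 2.734 = 4.69 eV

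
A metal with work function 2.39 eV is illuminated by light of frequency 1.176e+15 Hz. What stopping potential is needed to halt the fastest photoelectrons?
2.4735 V

The stopping potential V_s satisfies: eV_s = KE_max

First, find KE_max using Einstein's equation:
E_photon = hf = (6.626×10⁻³⁴ J·s)(1.176e+15 Hz) = 4.8635 eV
KE_max = E_photon - φ = 4.8635 - 2.39 = 2.4735 eV

Since eV_s = KE_max:
V_s = KE_max/e = 2.4735 V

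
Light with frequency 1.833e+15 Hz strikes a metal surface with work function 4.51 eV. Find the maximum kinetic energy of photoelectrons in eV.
3.0707 eV

Using Einstein's photoelectric equation: KE_max = hf - φ

First, calculate the photon energy:
E_photon = hf = (6.626×10⁻³⁴ J·s)(1.833e+15 Hz)
E_photon = 7.5807 eV

Then, the maximum kinetic energy:
KE_max = E_photon - φ = 7.5807 eV - 4.51 eV = 3.0707 eV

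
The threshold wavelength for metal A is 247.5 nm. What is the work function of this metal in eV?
5.01 eV

At the threshold wavelength, photon energy equals work function:
φ = hc/λ₀

Calculating:
φ = (6.626×10⁻³⁴ J·s)(3×10⁸ m/s) / (247.5×10⁻⁹ m)
φ = 5.01 eV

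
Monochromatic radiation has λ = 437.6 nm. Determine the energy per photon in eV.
2.8333 eV

Using E = hf = hc/λ:

E = hc/λ = (6.626×10⁻³⁴ J·s)(3×10⁸ m/s) / (437.6×10⁻⁹ m)
E = 2.8333 eV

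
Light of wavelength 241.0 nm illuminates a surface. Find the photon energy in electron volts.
5.1446 eV

Using E = hf = hc/λ:

E = hc/λ = (6.626×10⁻³⁴ J·s)(3×10⁸ m/s) / (241.0×10⁻⁹ m)
E = 5.1446 eV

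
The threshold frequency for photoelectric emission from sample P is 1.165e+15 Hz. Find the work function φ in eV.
4.82 eV

At the threshold frequency, photon energy equals work function:
φ = hf₀

Calculating:
φ = (6.626×10⁻³⁴ J·s)(1.165e+15 Hz)
φ = 4.82 eV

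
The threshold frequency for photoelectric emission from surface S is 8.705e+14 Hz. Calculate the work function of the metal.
3.60 eV

At the threshold frequency, photon energy equals work function:
φ = hf₀

Calculating:
φ = (6.626×10⁻³⁴ J·s)(8.705e+14 Hz)
φ = 3.60 eV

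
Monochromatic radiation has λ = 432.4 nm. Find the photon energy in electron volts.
2.8673 eV

Using E = hf = hc/λ:

E = hc/λ = (6.626×10⁻³⁴ J·s)(3×10⁸ m/s) / (432.4×10⁻⁹ m)
E = 2.8673 eV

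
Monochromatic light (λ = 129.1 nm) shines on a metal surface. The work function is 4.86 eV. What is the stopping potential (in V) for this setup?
4.7437 V

The stopping potential V_s satisfies: eV_s = KE_max

First, find KE_max using Einstein's equation:
E_photon = hc/λ = 9.6037 eV
KE_max = E_photon - φ = 9.6037 - 4.86 = 4.7437 eV

Since eV_s = KE_max:
V_s = KE_max/e = 4.7437 V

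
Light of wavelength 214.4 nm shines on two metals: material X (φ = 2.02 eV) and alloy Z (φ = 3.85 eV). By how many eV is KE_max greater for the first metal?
1.8300 eV

Using KE_max = hc/λ - φ for each metal:

Photon energy: E = hc/λ = 5.7828 eV

For material X (φ₁ = 2.02 eV):
KE₁ = E - φ₁ = 5.7828 - 2.02 = 3.7628 eV

For alloy Z (φ₂ = 3.85 eV):
KE₂ = E - φ₂ = 5.7828 - 3.85 = 1.9328 eV

Difference:
ΔKE = KE₁ - KE₂ = 3.7628 - 1.9328 = 1.8300 eV

Note: The difference equals the difference in work functions: 3.85 - 2.02 = 1.83 eV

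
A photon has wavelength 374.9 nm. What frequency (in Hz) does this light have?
7.9966e+14 Hz

Using the wave equation: c = fλ

Solving for frequency:
f = c/λ = (3×10⁸ m/s) / (374.9×10⁻⁹ m)
f = 7.9966e+14 Hz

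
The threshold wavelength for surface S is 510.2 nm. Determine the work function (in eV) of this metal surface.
2.43 eV

At the threshold wavelength, photon energy equals work function:
φ = hc/λ₀

Calculating:
φ = (6.626×10⁻³⁴ J·s)(3×10⁸ m/s) / (510.2×10⁻⁹ m)
φ = 2.43 eV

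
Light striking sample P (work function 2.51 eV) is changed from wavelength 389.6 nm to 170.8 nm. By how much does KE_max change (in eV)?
4.0767 eV

Using Einstein's equation: KE_max = hc/λ - φ

For λ₁ = 389.6 nm:
KE₁ = hc/λ₁ - φ = 3.1823 - 2.51 = 0.6723 eV

For λ₂ = 170.8 nm:
KE₂ = hc/λ₂ - φ = 7.2590 - 2.51 = 4.7490 eV

Change in KE:
ΔKE = KE₂ - KE₁ = 4.7490 - 0.6723 = 4.0767 eV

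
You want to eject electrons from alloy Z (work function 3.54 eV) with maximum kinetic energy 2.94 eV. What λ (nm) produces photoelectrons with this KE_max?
191.33 nm

From Einstein's equation: KE_max = hc/λ - φ

Rearranging for λ:
hc/λ = KE_max + φ
λ = hc/(KE_max + φ)

Required photon energy:
E_photon = KE_max + φ = 2.94 + 3.54 = 6.48 eV

Required wavelength:
λ = hc/E_photon = (6.626×10⁻³⁴)(3×10⁸) / (6.48 × 1.602×10⁻¹⁹)
λ = 191.33 nm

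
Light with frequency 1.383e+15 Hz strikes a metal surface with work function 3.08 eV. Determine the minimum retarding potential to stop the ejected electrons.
2.6396 V

The stopping potential V_s satisfies: eV_s = KE_max

First, find KE_max using Einstein's equation:
E_photon = hf = (6.626×10⁻³⁴ J·s)(1.383e+15 Hz) = 5.7196 eV
KE_max = E_photon - φ = 5.7196 - 3.08 = 2.6396 eV

Since eV_s = KE_max:
V_s = KE_max/e = 2.6396 V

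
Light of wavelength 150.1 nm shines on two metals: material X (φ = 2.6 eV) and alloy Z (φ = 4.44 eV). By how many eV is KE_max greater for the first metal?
1.8400 eV

Using KE_max = hc/λ - φ for each metal:

Photon energy: E = hc/λ = 8.2601 eV

For material X (φ₁ = 2.6 eV):
KE₁ = E - φ₁ = 8.2601 - 2.6 = 5.6601 eV

For alloy Z (φ₂ = 4.44 eV):
KE₂ = E - φ₂ = 8.2601 - 4.44 = 3.8201 eV

Difference:
ΔKE = KE₁ - KE₂ = 5.6601 - 3.8201 = 1.8400 eV

Note: The difference equals the difference in work functions: 4.44 - 2.6 = 1.84 eV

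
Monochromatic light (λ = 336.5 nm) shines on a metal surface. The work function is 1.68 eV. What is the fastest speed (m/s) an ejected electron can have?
8.3971e+05 m/s

First, find the maximum kinetic energy:
E_photon = hc/λ = 3.6845 eV
KE_max = E_photon - φ = 3.6845 - 1.68 = 2.0045 eV

Convert to Joules: KE_max = 2.0045 × 1.602×10⁻¹⁹ J = 3.2116e-19 J

Then use KE = ½mv² to find velocity:
v = √(2·KE/m) = √(2 × 3.2116e-19 J / 9.109e-31 kg)
v = 8.3971e+05 m/s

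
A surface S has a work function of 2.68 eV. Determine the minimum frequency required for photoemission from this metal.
6.4802e+14 Hz

The threshold frequency is when the photon energy equals the work function:
hf₀ = φ

Solving for f₀:
f₀ = φ/h = (2.68 eV × 1.602×10⁻¹⁹ J/eV) / (6.626×10⁻³⁴ J·s)
f₀ = 6.4802e+14 Hz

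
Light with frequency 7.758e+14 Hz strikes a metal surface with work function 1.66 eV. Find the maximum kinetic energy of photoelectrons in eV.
1.5485 eV

Using Einstein's photoelectric equation: KE_max = hf - φ

First, calculate the photon energy:
E_photon = hf = (6.626×10⁻³⁴ J·s)(7.758e+14 Hz)
E_photon = 3.2085 eV

Then, the maximum kinetic energy:
KE_max = E_photon - φ = 3.2085 eV - 1.66 eV = 1.5485 eV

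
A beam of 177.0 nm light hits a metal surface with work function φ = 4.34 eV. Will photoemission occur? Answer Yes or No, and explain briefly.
Yes

For photoemission, the photon energy must exceed the work function.

Photon energy: E = hc/λ = 7.0048 eV
Work function: φ = 4.34 eV

Since E_photon (7.0048 eV) > φ (4.34 eV), photoemission WILL occur.
The threshold wavelength is λ₀ = hc/φ = 285.7 nm.
Since 177.0 nm < 285.7 nm, the light has sufficient energy.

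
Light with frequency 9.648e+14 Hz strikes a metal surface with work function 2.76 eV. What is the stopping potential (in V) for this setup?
1.2301 V

The stopping potential V_s satisfies: eV_s = KE_max

First, find KE_max using Einstein's equation:
E_photon = hf = (6.626×10⁻³⁴ J·s)(9.648e+14 Hz) = 3.9901 eV
KE_max = E_photon - φ = 3.9901 - 2.76 = 1.2301 eV

Since eV_s = KE_max:
V_s = KE_max/e = 1.2301 V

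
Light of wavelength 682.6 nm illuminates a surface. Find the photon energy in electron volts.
1.8164 eV

Using E = hf = hc/λ:

E = hc/λ = (6.626×10⁻³⁴ J·s)(3×10⁸ m/s) / (682.6×10⁻⁹ m)
E = 1.8164 eV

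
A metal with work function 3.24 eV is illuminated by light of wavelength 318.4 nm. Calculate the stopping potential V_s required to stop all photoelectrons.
0.6540 V

The stopping potential V_s satisfies: eV_s = KE_max

First, find KE_max using Einstein's equation:
E_photon = hc/λ = 3.8940 eV
KE_max = E_photon - φ = 3.8940 - 3.24 = 0.6540 eV

Since eV_s = KE_max:
V_s = KE_max/e = 0.6540 V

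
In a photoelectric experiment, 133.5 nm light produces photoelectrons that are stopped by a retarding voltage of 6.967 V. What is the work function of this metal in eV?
2.32 eV

The stopping potential gives the maximum kinetic energy: KE_max = eV_s = 6.967 eV

From Einstein's photoelectric equation: KE_max = hc/λ - φ
Rearranging: φ = hc/λ - KE_max

Calculate photon energy:
E_photon = hc/λ = (6.626×10⁻³⁴ J·s)(3×10⁸ m/s) / (133.5×10⁻⁹ m) = 9.2872 eV

Therefore:
φ = 9.2872 - 6.967 = 2.32 eV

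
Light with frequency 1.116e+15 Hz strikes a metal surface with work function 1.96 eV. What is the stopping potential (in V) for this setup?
2.6554 V

The stopping potential V_s satisfies: eV_s = KE_max

First, find KE_max using Einstein's equation:
E_photon = hf = (6.626×10⁻³⁴ J·s)(1.116e+15 Hz) = 4.6154 eV
KE_max = E_photon - φ = 4.6154 - 1.96 = 2.6554 eV

Since eV_s = KE_max:
V_s = KE_max/e = 2.6554 V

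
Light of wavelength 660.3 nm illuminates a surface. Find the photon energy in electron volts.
1.8777 eV

Using E = hf = hc/λ:

E = hc/λ = (6.626×10⁻³⁴ J·s)(3×10⁸ m/s) / (660.3×10⁻⁹ m)
E = 1.8777 eV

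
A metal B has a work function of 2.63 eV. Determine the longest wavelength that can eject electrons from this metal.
471.42 nm

The threshold wavelength is when the photon energy equals the work function:
hc/λ₀ = φ

Solving for λ₀:
λ₀ = hc/φ = (6.626×10⁻³⁴ J·s)(3×10⁸ m/s) / (2.63 eV × 1.602×10⁻¹⁹ J/eV)
λ₀ = 471.42 nm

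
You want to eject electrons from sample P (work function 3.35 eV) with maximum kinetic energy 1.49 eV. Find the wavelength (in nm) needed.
256.17 nm

From Einstein's equation: KE_max = hc/λ - φ

Rearranging for λ:
hc/λ = KE_max + φ
λ = hc/(KE_max + φ)

Required photon energy:
E_photon = KE_max + φ = 1.49 + 3.35 = 4.84 eV

Required wavelength:
λ = hc/E_photon = (6.626×10⁻³⁴)(3×10⁸) / (4.84 × 1.602×10⁻¹⁹)
λ = 256.17 nm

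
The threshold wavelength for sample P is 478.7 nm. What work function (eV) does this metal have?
2.59 eV

At the threshold wavelength, photon energy equals work function:
φ = hc/λ₀

Calculating:
φ = (6.626×10⁻³⁴ J·s)(3×10⁸ m/s) / (478.7×10⁻⁹ m)
φ = 2.59 eV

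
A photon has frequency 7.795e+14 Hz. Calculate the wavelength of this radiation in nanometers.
384.60 nm

Using the wave equation: c = fλ

Solving for wavelength:
λ = c/f = (3×10⁸ m/s) / (7.795e+14 Hz)
λ = 384.60 nm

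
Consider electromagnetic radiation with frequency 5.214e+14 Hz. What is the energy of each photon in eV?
2.1563 eV

Using E = hf:

E = hf = (6.626×10⁻³⁴ J·s)(5.214e+14 Hz)
E = 2.1563 eV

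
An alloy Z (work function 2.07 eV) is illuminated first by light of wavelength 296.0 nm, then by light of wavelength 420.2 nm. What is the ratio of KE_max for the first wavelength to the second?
2.4059

Using Einstein's equation: KE_max = hc/λ - φ

For λ₁ = 296.0 nm:
E₁ = hc/λ₁ = 4.1887 eV
KE₁ = E₁ - φ = 4.1887 - 2.07 = 2.1187 eV

For λ₂ = 420.2 nm:
E₂ = hc/λ₂ = 2.9506 eV
KE₂ = E₂ - φ = 2.9506 - 2.07 = 0.8806 eV

Ratio: KE₁/KE₂ = 2.1187/0.8806 = 2.4059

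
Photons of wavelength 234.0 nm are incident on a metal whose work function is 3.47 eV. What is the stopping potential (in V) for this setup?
1.8285 V

The stopping potential V_s satisfies: eV_s = KE_max

First, find KE_max using Einstein's equation:
E_photon = hc/λ = 5.2985 eV
KE_max = E_photon - φ = 5.2985 - 3.47 = 1.8285 eV

Since eV_s = KE_max:
V_s = KE_max/e = 1.8285 V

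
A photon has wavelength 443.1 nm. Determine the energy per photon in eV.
2.7981 eV

Using E = hf = hc/λ:

E = hc/λ = (6.626×10⁻³⁴ J·s)(3×10⁸ m/s) / (443.1×10⁻⁹ m)
E = 2.7981 eV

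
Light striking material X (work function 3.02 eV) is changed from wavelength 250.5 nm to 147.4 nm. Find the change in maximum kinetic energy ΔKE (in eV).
3.4619 eV

Using Einstein's equation: KE_max = hc/λ - φ

For λ₁ = 250.5 nm:
KE₁ = hc/λ₁ - φ = 4.9495 - 3.02 = 1.9295 eV

For λ₂ = 147.4 nm:
KE₂ = hc/λ₂ - φ = 8.4114 - 3.02 = 5.3914 eV

Change in KE:
ΔKE = KE₂ - KE₁ = 5.3914 - 1.9295 = 3.4619 eV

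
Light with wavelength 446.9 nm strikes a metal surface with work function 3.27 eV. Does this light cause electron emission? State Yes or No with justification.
No

For photoemission, the photon energy must exceed the work function.

Photon energy: E = hc/λ = 2.7743 eV
Work function: φ = 3.27 eV

Since E_photon (2.7743 eV) < φ (3.27 eV), photoemission will NOT occur.
The threshold wavelength is λ₀ = hc/φ = 379.2 nm.
Since 446.9 nm > 379.2 nm, the photons lack sufficient energy.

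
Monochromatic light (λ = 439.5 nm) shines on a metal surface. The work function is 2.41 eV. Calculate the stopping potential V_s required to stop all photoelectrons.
0.4110 V

The stopping potential V_s satisfies: eV_s = KE_max

First, find KE_max using Einstein's equation:
E_photon = hc/λ = 2.8210 eV
KE_max = E_photon - φ = 2.8210 - 2.41 = 0.4110 eV

Since eV_s = KE_max:
V_s = KE_max/e = 0.4110 V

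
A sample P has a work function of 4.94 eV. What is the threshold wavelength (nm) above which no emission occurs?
250.98 nm

The threshold wavelength is when the photon energy equals the work function:
hc/λ₀ = φ

Solving for λ₀:
λ₀ = hc/φ = (6.626×10⁻³⁴ J·s)(3×10⁸ m/s) / (4.94 eV × 1.602×10⁻¹⁹ J/eV)
λ₀ = 250.98 nm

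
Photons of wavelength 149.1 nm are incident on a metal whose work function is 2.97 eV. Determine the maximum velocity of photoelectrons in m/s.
1.3713e+06 m/s

First, find the maximum kinetic energy:
E_photon = hc/λ = 8.3155 eV
KE_max = E_photon - φ = 8.3155 - 2.97 = 5.3455 eV

Convert to Joules: KE_max = 5.3455 × 1.602×10⁻¹⁹ J = 8.5644e-19 J

Then use KE = ½mv² to find velocity:
v = √(2·KE/m) = √(2 × 8.5644e-19 J / 9.109e-31 kg)
v = 1.3713e+06 m/s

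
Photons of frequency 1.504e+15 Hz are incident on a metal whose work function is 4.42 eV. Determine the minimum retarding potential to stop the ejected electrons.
1.8000 V

The stopping potential V_s satisfies: eV_s = KE_max

First, find KE_max using Einstein's equation:
E_photon = hf = (6.626×10⁻³⁴ J·s)(1.504e+15 Hz) = 6.2200 eV
KE_max = E_photon - φ = 6.2200 - 4.42 = 1.8000 eV

Since eV_s = KE_max:
V_s = KE_max/e = 1.8000 V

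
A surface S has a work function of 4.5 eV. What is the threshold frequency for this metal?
1.0881e+15 Hz

The threshold frequency is when the photon energy equals the work function:
hf₀ = φ

Solving for f₀:
f₀ = φ/h = (4.5 eV × 1.602×10⁻¹⁹ J/eV) / (6.626×10⁻³⁴ J·s)
f₀ = 1.0881e+15 Hz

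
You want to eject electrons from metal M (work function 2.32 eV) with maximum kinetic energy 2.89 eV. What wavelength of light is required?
237.97 nm

From Einstein's equation: KE_max = hc/λ - φ

Rearranging for λ:
hc/λ = KE_max + φ
λ = hc/(KE_max + φ)

Required photon energy:
E_photon = KE_max + φ = 2.89 + 2.32 = 5.21 eV

Required wavelength:
λ = hc/E_photon = (6.626×10⁻³⁴)(3×10⁸) / (5.21 × 1.602×10⁻¹⁹)
λ = 237.97 nm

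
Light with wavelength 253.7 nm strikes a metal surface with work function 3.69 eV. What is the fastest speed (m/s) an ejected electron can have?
6.4890e+05 m/s

First, find the maximum kinetic energy:
E_photon = hc/λ = 4.8870 eV
KE_max = E_photon - φ = 4.8870 - 3.69 = 1.1970 eV

Convert to Joules: KE_max = 1.1970 × 1.602×10⁻¹⁹ J = 1.9179e-19 J

Then use KE = ½mv² to find velocity:
v = √(2·KE/m) = √(2 × 1.9179e-19 J / 9.109e-31 kg)
v = 6.4890e+05 m/s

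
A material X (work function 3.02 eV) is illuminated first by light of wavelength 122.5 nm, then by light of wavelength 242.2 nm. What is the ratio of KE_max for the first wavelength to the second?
3.3830

Using Einstein's equation: KE_max = hc/λ - φ

For λ₁ = 122.5 nm:
E₁ = hc/λ₁ = 10.1212 eV
KE₁ = E₁ - φ = 10.1212 - 3.02 = 7.1012 eV

For λ₂ = 242.2 nm:
E₂ = hc/λ₂ = 5.1191 eV
KE₂ = E₂ - φ = 5.1191 - 3.02 = 2.0991 eV

Ratio: KE₁/KE₂ = 7.1012/2.0991 = 3.3830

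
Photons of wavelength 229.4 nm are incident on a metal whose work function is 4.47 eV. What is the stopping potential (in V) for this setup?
0.9347 V

The stopping potential V_s satisfies: eV_s = KE_max

First, find KE_max using Einstein's equation:
E_photon = hc/λ = 5.4047 eV
KE_max = E_photon - φ = 5.4047 - 4.47 = 0.9347 eV

Since eV_s = KE_max:
V_s = KE_max/e = 0.9347 V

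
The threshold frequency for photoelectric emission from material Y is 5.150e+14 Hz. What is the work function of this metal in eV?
2.13 eV

At the threshold frequency, photon energy equals work function:
φ = hf₀

Calculating:
φ = (6.626×10⁻³⁴ J·s)(5.150e+14 Hz)
φ = 2.13 eV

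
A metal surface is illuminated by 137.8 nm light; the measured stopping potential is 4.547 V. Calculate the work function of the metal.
4.45 eV

The stopping potential gives the maximum kinetic energy: KE_max = eV_s = 4.547 eV

From Einstein's photoelectric equation: KE_max = hc/λ - φ
Rearranging: φ = hc/λ - KE_max

Calculate photon energy:
E_photon = hc/λ = (6.626×10⁻³⁴ J·s)(3×10⁸ m/s) / (137.8×10⁻⁹ m) = 8.9974 eV

Therefore:
φ = 8.9974 - 4.547 = 4.45 eV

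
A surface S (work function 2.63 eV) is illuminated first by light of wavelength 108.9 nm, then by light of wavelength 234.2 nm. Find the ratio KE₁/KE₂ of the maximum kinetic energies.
3.2865

Using Einstein's equation: KE_max = hc/λ - φ

For λ₁ = 108.9 nm:
E₁ = hc/λ₁ = 11.3851 eV
KE₁ = E₁ - φ = 11.3851 - 2.63 = 8.7551 eV

For λ₂ = 234.2 nm:
E₂ = hc/λ₂ = 5.2939 eV
KE₂ = E₂ - φ = 5.2939 - 2.63 = 2.6639 eV

Ratio: KE₁/KE₂ = 8.7551/2.6639 = 3.2865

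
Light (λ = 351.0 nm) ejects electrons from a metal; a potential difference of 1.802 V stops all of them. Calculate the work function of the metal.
1.73 eV

The stopping potential gives the maximum kinetic energy: KE_max = eV_s = 1.802 eV

From Einstein's photoelectric equation: KE_max = hc/λ - φ
Rearranging: φ = hc/λ - KE_max

Calculate photon energy:
E_photon = hc/λ = (6.626×10⁻³⁴ J·s)(3×10⁸ m/s) / (351.0×10⁻⁹ m) = 3.5323 eV

Therefore:
φ = 3.5323 - 1.802 = 1.73 eV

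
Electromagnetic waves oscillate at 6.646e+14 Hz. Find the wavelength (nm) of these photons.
451.09 nm

Using the wave equation: c = fλ

Solving for wavelength:
λ = c/f = (3×10⁸ m/s) / (6.646e+14 Hz)
λ = 451.09 nm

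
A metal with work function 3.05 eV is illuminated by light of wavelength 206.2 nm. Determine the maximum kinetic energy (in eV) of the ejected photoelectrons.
2.9628 eV

Using Einstein's photoelectric equation: KE_max = hf - φ = hc/λ - φ

First, calculate the photon energy:
E_photon = hc/λ = (6.626×10⁻³⁴ J·s)(3×10⁸ m/s) / (206.2×10⁻⁹ m)
E_photon = 6.0128 eV

Then, the maximum kinetic energy:
KE_max = E_photon - φ = 6.0128 eV - 3.05 eV = 2.9628 eV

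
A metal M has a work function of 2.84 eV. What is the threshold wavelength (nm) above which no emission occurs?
436.56 nm

The threshold wavelength is when the photon energy equals the work function:
hc/λ₀ = φ

Solving for λ₀:
λ₀ = hc/φ = (6.626×10⁻³⁴ J·s)(3×10⁸ m/s) / (2.84 eV × 1.602×10⁻¹⁹ J/eV)
λ₀ = 436.56 nm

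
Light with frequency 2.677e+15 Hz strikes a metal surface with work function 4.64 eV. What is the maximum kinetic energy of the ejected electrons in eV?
6.4312 eV

Using Einstein's photoelectric equation: KE_max = hf - φ

First, calculate the photon energy:
E_photon = hf = (6.626×10⁻³⁴ J·s)(2.677e+15 Hz)
E_photon = 11.0712 eV

Then, the maximum kinetic energy:
KE_max = E_photon - φ = 11.0712 eV - 4.64 eV = 6.4312 eV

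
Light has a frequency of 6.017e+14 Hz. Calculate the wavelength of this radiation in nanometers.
498.24 nm

Using the wave equation: c = fλ

Solving for wavelength:
λ = c/f = (3×10⁸ m/s) / (6.017e+14 Hz)
λ = 498.24 nm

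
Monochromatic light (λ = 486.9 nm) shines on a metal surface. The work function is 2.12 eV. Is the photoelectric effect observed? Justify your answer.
Yes

For photoemission, the photon energy must exceed the work function.

Photon energy: E = hc/λ = 2.5464 eV
Work function: φ = 2.12 eV

Since E_photon (2.5464 eV) > φ (2.12 eV), photoemission WILL occur.
The threshold wavelength is λ₀ = hc/φ = 584.8 nm.
Since 486.9 nm < 584.8 nm, the light has sufficient energy.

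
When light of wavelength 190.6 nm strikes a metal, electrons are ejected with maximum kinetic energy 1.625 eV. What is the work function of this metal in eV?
4.88 eV

From Einstein's photoelectric equation: KE_max = hf - φ = hc/λ - φ

Rearranging for φ:
φ = hc/λ - KE_max

Calculate photon energy:
E_photon = hc/λ = 6.5049 eV

Therefore:
φ = 6.5049 - 1.625 = 4.88 eV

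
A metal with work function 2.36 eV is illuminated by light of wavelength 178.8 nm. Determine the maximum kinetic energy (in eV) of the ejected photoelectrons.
4.5742 eV

Using Einstein's photoelectric equation: KE_max = hf - φ = hc/λ - φ

First, calculate the photon energy:
E_photon = hc/λ = (6.626×10⁻³⁴ J·s)(3×10⁸ m/s) / (178.8×10⁻⁹ m)
E_photon = 6.9342 eV

Then, the maximum kinetic energy:
KE_max = E_photon - φ = 6.9342 eV - 2.36 eV = 4.5742 eV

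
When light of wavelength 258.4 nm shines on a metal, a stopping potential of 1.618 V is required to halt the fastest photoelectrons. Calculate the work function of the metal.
3.18 eV

The stopping potential gives the maximum kinetic energy: KE_max = eV_s = 1.618 eV

From Einstein's photoelectric equation: KE_max = hc/λ - φ
Rearranging: φ = hc/λ - KE_max

Calculate photon energy:
E_photon = hc/λ = (6.626×10⁻³⁴ J·s)(3×10⁸ m/s) / (258.4×10⁻⁹ m) = 4.7982 eV

Therefore:
φ = 4.7982 - 1.618 = 3.18 eV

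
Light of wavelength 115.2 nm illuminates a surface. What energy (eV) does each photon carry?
10.7625 eV

Using E = hf = hc/λ:

E = hc/λ = (6.626×10⁻³⁴ J·s)(3×10⁸ m/s) / (115.2×10⁻⁹ m)
E = 10.7625 eV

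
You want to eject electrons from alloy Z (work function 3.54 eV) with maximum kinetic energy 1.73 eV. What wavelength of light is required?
235.26 nm

From Einstein's equation: KE_max = hc/λ - φ

Rearranging for λ:
hc/λ = KE_max + φ
λ = hc/(KE_max + φ)

Required photon energy:
E_photon = KE_max + φ = 1.73 + 3.54 = 5.27 eV

Required wavelength:
λ = hc/E_photon = (6.626×10⁻³⁴)(3×10⁸) / (5.27 × 1.602×10⁻¹⁹)
λ = 235.26 nm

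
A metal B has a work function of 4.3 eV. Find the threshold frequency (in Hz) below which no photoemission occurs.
1.0397e+15 Hz

The threshold frequency is when the photon energy equals the work function:
hf₀ = φ

Solving for f₀:
f₀ = φ/h = (4.3 eV × 1.602×10⁻¹⁹ J/eV) / (6.626×10⁻³⁴ J·s)
f₀ = 1.0397e+15 Hz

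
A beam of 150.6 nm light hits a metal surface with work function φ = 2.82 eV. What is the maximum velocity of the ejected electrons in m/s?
1.3799e+06 m/s

First, find the maximum kinetic energy:
E_photon = hc/λ = 8.2327 eV
KE_max = E_photon - φ = 8.2327 - 2.82 = 5.4127 eV

Convert to Joules: KE_max = 5.4127 × 1.602×10⁻¹⁹ J = 8.6721e-19 J

Then use KE = ½mv² to find velocity:
v = √(2·KE/m) = √(2 × 8.6721e-19 J / 9.109e-31 kg)
v = 1.3799e+06 m/s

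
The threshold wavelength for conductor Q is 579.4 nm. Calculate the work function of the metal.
2.14 eV

At the threshold wavelength, photon energy equals work function:
φ = hc/λ₀

Calculating:
φ = (6.626×10⁻³⁴ J·s)(3×10⁸ m/s) / (579.4×10⁻⁹ m)
φ = 2.14 eV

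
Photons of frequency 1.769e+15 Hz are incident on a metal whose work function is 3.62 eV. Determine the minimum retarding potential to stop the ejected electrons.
3.6960 V

The stopping potential V_s satisfies: eV_s = KE_max

First, find KE_max using Einstein's equation:
E_photon = hf = (6.626×10⁻³⁴ J·s)(1.769e+15 Hz) = 7.3160 eV
KE_max = E_photon - φ = 7.3160 - 3.62 = 3.6960 eV

Since eV_s = KE_max:
V_s = KE_max/e = 3.6960 V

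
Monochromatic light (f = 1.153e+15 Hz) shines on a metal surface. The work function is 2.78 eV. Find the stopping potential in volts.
1.9884 V

The stopping potential V_s satisfies: eV_s = KE_max

First, find KE_max using Einstein's equation:
E_photon = hf = (6.626×10⁻³⁴ J·s)(1.153e+15 Hz) = 4.7684 eV
KE_max = E_photon - φ = 4.7684 - 2.78 = 1.9884 eV

Since eV_s = KE_max:
V_s = KE_max/e = 1.9884 V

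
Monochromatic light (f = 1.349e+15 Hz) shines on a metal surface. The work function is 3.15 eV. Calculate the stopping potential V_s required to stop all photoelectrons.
2.4290 V

The stopping potential V_s satisfies: eV_s = KE_max

First, find KE_max using Einstein's equation:
E_photon = hf = (6.626×10⁻³⁴ J·s)(1.349e+15 Hz) = 5.5790 eV
KE_max = E_photon - φ = 5.5790 - 3.15 = 2.4290 eV

Since eV_s = KE_max:
V_s = KE_max/e = 2.4290 V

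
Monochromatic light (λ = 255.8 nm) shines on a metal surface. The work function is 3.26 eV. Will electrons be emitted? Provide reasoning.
Yes

For photoemission, the photon energy must exceed the work function.

Photon energy: E = hc/λ = 4.8469 eV
Work function: φ = 3.26 eV

Since E_photon (4.8469 eV) > φ (3.26 eV), photoemission WILL occur.
The threshold wavelength is λ₀ = hc/φ = 380.3 nm.
Since 255.8 nm < 380.3 nm, the light has sufficient energy.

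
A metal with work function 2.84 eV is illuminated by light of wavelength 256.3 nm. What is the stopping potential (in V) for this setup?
1.9975 V

The stopping potential V_s satisfies: eV_s = KE_max

First, find KE_max using Einstein's equation:
E_photon = hc/λ = 4.8375 eV
KE_max = E_photon - φ = 4.8375 - 2.84 = 1.9975 eV

Since eV_s = KE_max:
V_s = KE_max/e = 1.9975 V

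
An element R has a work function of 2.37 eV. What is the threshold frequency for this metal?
5.7306e+14 Hz

The threshold frequency is when the photon energy equals the work function:
hf₀ = φ

Solving for f₀:
f₀ = φ/h = (2.37 eV × 1.602×10⁻¹⁹ J/eV) / (6.626×10⁻³⁴ J·s)
f₀ = 5.7306e+14 Hz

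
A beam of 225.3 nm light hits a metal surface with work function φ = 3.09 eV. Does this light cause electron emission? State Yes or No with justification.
Yes

For photoemission, the photon energy must exceed the work function.

Photon energy: E = hc/λ = 5.5031 eV
Work function: φ = 3.09 eV

Since E_photon (5.5031 eV) > φ (3.09 eV), photoemission WILL occur.
The threshold wavelength is λ₀ = hc/φ = 401.2 nm.
Since 225.3 nm < 401.2 nm, the light has sufficient energy.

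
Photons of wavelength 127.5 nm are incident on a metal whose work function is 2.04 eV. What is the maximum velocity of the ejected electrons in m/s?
1.6441e+06 m/s

First, find the maximum kinetic energy:
E_photon = hc/λ = 9.7243 eV
KE_max = E_photon - φ = 9.7243 - 2.04 = 7.6843 eV

Convert to Joules: KE_max = 7.6843 × 1.602×10⁻¹⁹ J = 1.2312e-18 J

Then use KE = ½mv² to find velocity:
v = √(2·KE/m) = √(2 × 1.2312e-18 J / 9.109e-31 kg)
v = 1.6441e+06 m/s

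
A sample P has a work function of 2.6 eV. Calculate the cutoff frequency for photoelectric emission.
6.2868e+14 Hz

The threshold frequency is when the photon energy equals the work function:
hf₀ = φ

Solving for f₀:
f₀ = φ/h = (2.6 eV × 1.602×10⁻¹⁹ J/eV) / (6.626×10⁻³⁴ J·s)
f₀ = 6.2868e+14 Hz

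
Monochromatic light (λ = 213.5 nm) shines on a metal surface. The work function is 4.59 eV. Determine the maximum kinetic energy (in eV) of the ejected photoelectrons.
1.2172 eV

Using Einstein's photoelectric equation: KE_max = hf - φ = hc/λ - φ

First, calculate the photon energy:
E_photon = hc/λ = (6.626×10⁻³⁴ J·s)(3×10⁸ m/s) / (213.5×10⁻⁹ m)
E_photon = 5.8072 eV

Then, the maximum kinetic energy:
KE_max = E_photon - φ = 5.8072 eV - 4.59 eV = 1.2172 eV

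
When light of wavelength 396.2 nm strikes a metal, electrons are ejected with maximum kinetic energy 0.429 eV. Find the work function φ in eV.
2.70 eV

From Einstein's photoelectric equation: KE_max = hf - φ = hc/λ - φ

Rearranging for φ:
φ = hc/λ - KE_max

Calculate photon energy:
E_photon = hc/λ = 3.1293 eV

Therefore:
φ = 3.1293 - 0.429 = 2.70 eV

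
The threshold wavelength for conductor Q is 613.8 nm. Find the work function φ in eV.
2.02 eV

At the threshold wavelength, photon energy equals work function:
φ = hc/λ₀

Calculating:
φ = (6.626×10⁻³⁴ J·s)(3×10⁸ m/s) / (613.8×10⁻⁹ m)
φ = 2.02 eV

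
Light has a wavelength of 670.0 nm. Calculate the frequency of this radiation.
4.4745e+14 Hz

Using the wave equation: c = fλ

Solving for frequency:
f = c/λ = (3×10⁸ m/s) / (670.0×10⁻⁹ m)
f = 4.4745e+14 Hz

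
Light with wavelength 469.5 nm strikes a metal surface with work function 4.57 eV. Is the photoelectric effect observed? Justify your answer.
No

For photoemission, the photon energy must exceed the work function.

Photon energy: E = hc/λ = 2.6408 eV
Work function: φ = 4.57 eV

Since E_photon (2.6408 eV) < φ (4.57 eV), photoemission will NOT occur.
The threshold wavelength is λ₀ = hc/φ = 271.3 nm.
Since 469.5 nm > 271.3 nm, the photons lack sufficient energy.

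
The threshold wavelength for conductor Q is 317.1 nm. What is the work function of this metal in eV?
3.91 eV

At the threshold wavelength, photon energy equals work function:
φ = hc/λ₀

Calculating:
φ = (6.626×10⁻³⁴ J·s)(3×10⁸ m/s) / (317.1×10⁻⁹ m)
φ = 3.91 eV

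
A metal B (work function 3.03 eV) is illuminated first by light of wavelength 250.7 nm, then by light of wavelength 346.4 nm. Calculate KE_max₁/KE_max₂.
3.4877

Using Einstein's equation: KE_max = hc/λ - φ

For λ₁ = 250.7 nm:
E₁ = hc/λ₁ = 4.9455 eV
KE₁ = E₁ - φ = 4.9455 - 3.03 = 1.9155 eV

For λ₂ = 346.4 nm:
E₂ = hc/λ₂ = 3.5792 eV
KE₂ = E₂ - φ = 3.5792 - 3.03 = 0.5492 eV

Ratio: KE₁/KE₂ = 1.9155/0.5492 = 3.4877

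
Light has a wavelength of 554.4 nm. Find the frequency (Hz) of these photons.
5.4075e+14 Hz

Using the wave equation: c = fλ

Solving for frequency:
f = c/λ = (3×10⁸ m/s) / (554.4×10⁻⁹ m)
f = 5.4075e+14 Hz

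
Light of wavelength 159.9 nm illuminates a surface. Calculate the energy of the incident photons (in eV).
7.7539 eV

Using E = hf = hc/λ:

E = hc/λ = (6.626×10⁻³⁴ J·s)(3×10⁸ m/s) / (159.9×10⁻⁹ m)
E = 7.7539 eV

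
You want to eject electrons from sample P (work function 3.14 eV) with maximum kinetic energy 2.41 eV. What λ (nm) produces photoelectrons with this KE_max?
223.39 nm

From Einstein's equation: KE_max = hc/λ - φ

Rearranging for λ:
hc/λ = KE_max + φ
λ = hc/(KE_max + φ)

Required photon energy:
E_photon = KE_max + φ = 2.41 + 3.14 = 5.55 eV

Required wavelength:
λ = hc/E_photon = (6.626×10⁻³⁴)(3×10⁸) / (5.55 × 1.602×10⁻¹⁹)
λ = 223.39 nm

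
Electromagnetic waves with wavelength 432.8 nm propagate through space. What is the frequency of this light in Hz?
6.9268e+14 Hz

Using the wave equation: c = fλ

Solving for frequency:
f = c/λ = (3×10⁸ m/s) / (432.8×10⁻⁹ m)
f = 6.9268e+14 Hz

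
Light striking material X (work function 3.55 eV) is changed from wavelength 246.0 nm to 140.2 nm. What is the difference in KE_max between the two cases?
3.8034 eV

Using Einstein's equation: KE_max = hc/λ - φ

For λ₁ = 246.0 nm:
KE₁ = hc/λ₁ - φ = 5.0400 - 3.55 = 1.4900 eV

For λ₂ = 140.2 nm:
KE₂ = hc/λ₂ - φ = 8.8434 - 3.55 = 5.2934 eV

Change in KE:
ΔKE = KE₂ - KE₁ = 5.2934 - 1.4900 = 3.8034 eV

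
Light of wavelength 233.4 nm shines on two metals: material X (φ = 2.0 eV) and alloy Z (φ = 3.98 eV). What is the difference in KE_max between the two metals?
1.9800 eV

Using KE_max = hc/λ - φ for each metal:

Photon energy: E = hc/λ = 5.3121 eV

For material X (φ₁ = 2.0 eV):
KE₁ = E - φ₁ = 5.3121 - 2.0 = 3.3121 eV

For alloy Z (φ₂ = 3.98 eV):
KE₂ = E - φ₂ = 5.3121 - 3.98 = 1.3321 eV

Difference:
ΔKE = KE₁ - KE₂ = 3.3121 - 1.3321 = 1.9800 eV

Note: The difference equals the difference in work functions: 3.98 - 2.0 = 1.98 eV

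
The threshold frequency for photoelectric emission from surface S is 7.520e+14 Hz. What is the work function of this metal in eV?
3.11 eV

At the threshold frequency, photon energy equals work function:
φ = hf₀

Calculating:
φ = (6.626×10⁻³⁴ J·s)(7.520e+14 Hz)
φ = 3.11 eV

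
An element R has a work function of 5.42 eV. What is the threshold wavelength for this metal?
228.75 nm

The threshold wavelength is when the photon energy equals the work function:
hc/λ₀ = φ

Solving for λ₀:
λ₀ = hc/φ = (6.626×10⁻³⁴ J·s)(3×10⁸ m/s) / (5.42 eV × 1.602×10⁻¹⁹ J/eV)
λ₀ = 228.75 nm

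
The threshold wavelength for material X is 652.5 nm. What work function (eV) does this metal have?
1.90 eV

At the threshold wavelength, photon energy equals work function:
φ = hc/λ₀

Calculating:
φ = (6.626×10⁻³⁴ J·s)(3×10⁸ m/s) / (652.5×10⁻⁹ m)
φ = 1.90 eV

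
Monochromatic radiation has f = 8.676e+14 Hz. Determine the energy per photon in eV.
3.5881 eV

Using E = hf:

E = hf = (6.626×10⁻³⁴ J·s)(8.676e+14 Hz)
E = 3.5881 eV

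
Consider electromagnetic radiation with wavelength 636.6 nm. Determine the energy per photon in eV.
1.9476 eV

Using E = hf = hc/λ:

E = hc/λ = (6.626×10⁻³⁴ J·s)(3×10⁸ m/s) / (636.6×10⁻⁹ m)
E = 1.9476 eV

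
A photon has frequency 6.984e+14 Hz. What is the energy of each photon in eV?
2.8884 eV

Using E = hf:

E = hf = (6.626×10⁻³⁴ J·s)(6.984e+14 Hz)
E = 2.8884 eV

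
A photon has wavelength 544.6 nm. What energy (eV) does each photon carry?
2.2766 eV

Using E = hf = hc/λ:

E = hc/λ = (6.626×10⁻³⁴ J·s)(3×10⁸ m/s) / (544.6×10⁻⁹ m)
E = 2.2766 eV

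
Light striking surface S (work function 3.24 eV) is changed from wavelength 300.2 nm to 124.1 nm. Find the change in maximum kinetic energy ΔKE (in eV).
5.8606 eV

Using Einstein's equation: KE_max = hc/λ - φ

For λ₁ = 300.2 nm:
KE₁ = hc/λ₁ - φ = 4.1301 - 3.24 = 0.8901 eV

For λ₂ = 124.1 nm:
KE₂ = hc/λ₂ - φ = 9.9907 - 3.24 = 6.7507 eV

Change in KE:
ΔKE = KE₂ - KE₁ = 6.7507 - 0.8901 = 5.8606 eV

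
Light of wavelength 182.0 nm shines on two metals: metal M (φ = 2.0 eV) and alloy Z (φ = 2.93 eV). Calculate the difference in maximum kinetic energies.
0.9300 eV

Using KE_max = hc/λ - φ for each metal:

Photon energy: E = hc/λ = 6.8123 eV

For metal M (φ₁ = 2.0 eV):
KE₁ = E - φ₁ = 6.8123 - 2.0 = 4.8123 eV

For alloy Z (φ₂ = 2.93 eV):
KE₂ = E - φ₂ = 6.8123 - 2.93 = 3.8823 eV

Difference:
ΔKE = KE₁ - KE₂ = 4.8123 - 3.8823 = 0.9300 eV

Note: The difference equals the difference in work functions: 2.93 - 2.0 = 0.93 eV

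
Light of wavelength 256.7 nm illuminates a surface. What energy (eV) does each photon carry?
4.8299 eV

Using E = hf = hc/λ:

E = hc/λ = (6.626×10⁻³⁴ J·s)(3×10⁸ m/s) / (256.7×10⁻⁹ m)
E = 4.8299 eV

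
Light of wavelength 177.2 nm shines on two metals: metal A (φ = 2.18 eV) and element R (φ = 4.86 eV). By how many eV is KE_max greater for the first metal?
2.6800 eV

Using KE_max = hc/λ - φ for each metal:

Photon energy: E = hc/λ = 6.9969 eV

For metal A (φ₁ = 2.18 eV):
KE₁ = E - φ₁ = 6.9969 - 2.18 = 4.8169 eV

For element R (φ₂ = 4.86 eV):
KE₂ = E - φ₂ = 6.9969 - 4.86 = 2.1369 eV

Difference:
ΔKE = KE₁ - KE₂ = 4.8169 - 2.1369 = 2.6800 eV

Note: The difference equals the difference in work functions: 4.86 - 2.18 = 2.68 eV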